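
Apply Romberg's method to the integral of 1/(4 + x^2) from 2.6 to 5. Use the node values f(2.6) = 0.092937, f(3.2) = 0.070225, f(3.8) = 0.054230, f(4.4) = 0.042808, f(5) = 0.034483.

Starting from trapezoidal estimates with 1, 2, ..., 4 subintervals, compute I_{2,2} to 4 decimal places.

I_{0,0} (trapezoid, 1 panel, h=2.4000): 0.152904
I_{1,0} (trapezoid, 2 panels, h=1.2000): 0.141528
I_{2,0} (trapezoid, 4 panels, h=0.6000): 0.138584
I_{1,1} = 0.141528 + (0.141528 − 0.152904)/3 = 0.137736
I_{2,1} = 0.138584 + (0.138584 − 0.141528)/3 = 0.137603
I_{2,2} = 0.137603 + (0.137603 − 0.137736)/15 = 0.137594

0.1376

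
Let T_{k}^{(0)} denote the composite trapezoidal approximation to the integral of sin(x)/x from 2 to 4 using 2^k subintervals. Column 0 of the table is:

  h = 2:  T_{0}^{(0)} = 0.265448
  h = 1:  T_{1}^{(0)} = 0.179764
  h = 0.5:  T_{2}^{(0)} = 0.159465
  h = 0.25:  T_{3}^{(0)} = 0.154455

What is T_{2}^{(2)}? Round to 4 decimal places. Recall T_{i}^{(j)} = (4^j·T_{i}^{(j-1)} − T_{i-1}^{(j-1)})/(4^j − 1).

0.1528

Richardson extrapolation on the trapezoidal column (denominator 4−1=3):
T_{1}^{(1)} = (4·0.179764 − 0.265448) / 3 = 0.151203
T_{2}^{(1)} = 0.159465 + (0.159465 − 0.179764)/3 = 0.152699
T_{2}^{(2)} = 0.152699 + (0.152699 − 0.151203)/15 = 0.152799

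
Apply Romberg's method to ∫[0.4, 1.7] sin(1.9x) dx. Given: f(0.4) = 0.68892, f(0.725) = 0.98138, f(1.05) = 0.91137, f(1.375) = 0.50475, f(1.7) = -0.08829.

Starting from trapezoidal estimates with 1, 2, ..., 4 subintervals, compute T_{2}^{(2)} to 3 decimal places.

T_{0}^{(0)} (trapezoid, 1 panel, h=1.3000): 0.39041
T_{1}^{(0)} (trapezoid, 2 panels, h=0.6500): 0.78760
T_{2}^{(0)} (trapezoid, 4 panels, h=0.3250): 0.87679
T_{1}^{(1)} = 0.78760 + (0.78760 − 0.39041)/3 = 0.92000
T_{2}^{(1)} = 0.87679 + (0.87679 − 0.78760)/3 = 0.90652
T_{2}^{(2)} = 0.90652 + (0.90652 − 0.92000)/15 = 0.90562

0.906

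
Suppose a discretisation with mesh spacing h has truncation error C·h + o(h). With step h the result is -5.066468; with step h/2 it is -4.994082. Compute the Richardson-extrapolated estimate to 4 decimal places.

The leading error scales as h; refining by a factor of 2 reduces it by 2^1 = 2.
Extrapolated value = (2·A(h/2) − A(h)) / (2 − 1)
= (2·(-4.994082) − (-5.066468)) / 1
= -4.921696 / 1 = -4.921696

-4.9217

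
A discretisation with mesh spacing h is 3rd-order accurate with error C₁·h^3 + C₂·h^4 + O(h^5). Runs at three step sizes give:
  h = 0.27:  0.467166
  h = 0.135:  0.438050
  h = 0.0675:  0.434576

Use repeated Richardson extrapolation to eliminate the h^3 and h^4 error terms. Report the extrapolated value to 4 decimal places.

0.4341

First eliminate the h^3 term (factor 2^3 = 8):
  B₁ = (8·0.438050 − 0.467166)/7 = 0.433891
  B₂ = (8·0.434576 − 0.438050)/7 = 0.434080
Then eliminate the h^4 term (factor 2^4 = 16):
  (16·0.434080 − 0.433891)/15 = 0.434093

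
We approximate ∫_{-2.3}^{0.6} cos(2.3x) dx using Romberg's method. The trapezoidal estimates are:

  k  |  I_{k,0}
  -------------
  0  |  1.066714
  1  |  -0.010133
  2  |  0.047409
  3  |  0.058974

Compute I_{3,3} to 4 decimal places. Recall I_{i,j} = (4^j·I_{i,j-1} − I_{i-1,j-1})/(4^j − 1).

I_{1,1} = (4·(-0.010133) − 1.066714) / 3 = -0.369082
I_{2,1} = (4·0.047409 − (-0.010133)) / 3 = 0.066590
I_{3,1} = (4·0.058974 − 0.047409) / 3 = 0.062829
I_{2,2} = (16·0.066590 − (-0.369082)) / 15 = 0.095635
I_{3,2} = (16·0.062829 − 0.066590) / 15 = 0.062578
I_{3,3} = 0.062578 + (0.062578 − 0.095635)/63 = 0.062053

0.0621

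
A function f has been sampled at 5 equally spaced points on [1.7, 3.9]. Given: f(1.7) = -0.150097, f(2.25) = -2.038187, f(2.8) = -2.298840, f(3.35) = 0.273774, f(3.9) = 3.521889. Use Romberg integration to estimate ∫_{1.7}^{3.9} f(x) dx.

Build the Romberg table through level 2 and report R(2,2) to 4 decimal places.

-1.4775

R(0,0) (trapezoid, 1 panel, h=2.2000): 3.708971
R(1,0) (trapezoid, 2 panels, h=1.1000): -0.674238
R(2,0) (trapezoid, 4 panels, h=0.5500): -1.307546
R(1,1) = -0.674238 + (-0.674238 − 3.708971)/3 = -2.135308
R(2,1) = -1.307546 + (-1.307546 − (-0.674238))/3 = -1.518649
R(2,2) = -1.518649 + (-1.518649 − (-2.135308))/15 = -1.477538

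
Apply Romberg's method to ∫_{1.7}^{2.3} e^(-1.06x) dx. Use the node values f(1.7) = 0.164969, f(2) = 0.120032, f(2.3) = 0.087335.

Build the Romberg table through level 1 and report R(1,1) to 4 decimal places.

R(0,0) (trapezoid, 1 panel, h=0.6000): 0.075691
R(1,0) (trapezoid, 2 panels, h=0.3000): 0.073855
R(1,1) = 0.073855 + (0.073855 − 0.075691)/3 = 0.073243

0.0732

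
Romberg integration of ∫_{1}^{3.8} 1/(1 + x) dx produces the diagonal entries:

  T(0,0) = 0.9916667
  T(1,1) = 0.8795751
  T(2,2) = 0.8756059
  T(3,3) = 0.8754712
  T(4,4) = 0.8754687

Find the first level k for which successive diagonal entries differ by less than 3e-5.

k = 4

|T(1,1) − T(0,0)| = 0.1120916 ≥ 3e-5
|T(2,2) − T(1,1)| = 0.0039692 ≥ 3e-5
|T(3,3) − T(2,2)| = 0.0001347 ≥ 3e-5
|T(4,4) − T(3,3)| = 0.0000025 < 3e-5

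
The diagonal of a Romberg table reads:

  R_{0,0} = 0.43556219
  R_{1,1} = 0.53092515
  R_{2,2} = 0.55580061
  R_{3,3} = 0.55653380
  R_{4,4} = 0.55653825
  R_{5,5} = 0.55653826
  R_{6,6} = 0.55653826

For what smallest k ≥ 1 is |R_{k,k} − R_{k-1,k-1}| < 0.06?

k = 2

|R_{1,1} − R_{0,0}| = 0.09536296 ≥ 0.06
|R_{2,2} − R_{1,1}| = 0.02487546 < 0.06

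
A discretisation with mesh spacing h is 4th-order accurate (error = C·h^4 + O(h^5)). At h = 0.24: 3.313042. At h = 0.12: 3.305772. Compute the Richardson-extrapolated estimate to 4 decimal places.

3.3053

Extrapolated value = (16·A(h/2) − A(h)) / (16 − 1)
= (16·3.305772 − 3.313042) / 15
= 49.579310 / 15 = 3.305287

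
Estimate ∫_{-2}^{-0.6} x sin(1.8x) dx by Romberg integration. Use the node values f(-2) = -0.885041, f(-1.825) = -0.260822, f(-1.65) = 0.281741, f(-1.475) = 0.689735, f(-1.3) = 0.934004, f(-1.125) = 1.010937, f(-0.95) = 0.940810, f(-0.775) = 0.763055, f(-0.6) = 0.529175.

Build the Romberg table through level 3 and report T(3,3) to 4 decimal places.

T(0,0) (trapezoid, 1 panel, h=1.4000): -0.249106
T(1,0) (trapezoid, 2 panels, h=0.7000): 0.529250
T(2,0) (trapezoid, 4 panels, h=0.3500): 0.692518
T(3,0) (trapezoid, 8 panels, h=0.1750): 0.731767
T(1,1) = 0.529250 + (0.529250 − (-0.249106))/3 = 0.788702
T(2,1) = 0.692518 + (0.692518 − 0.529250)/3 = 0.746941
T(3,1) = 0.731767 + (0.731767 − 0.692518)/3 = 0.744850
T(2,2) = 0.746941 + (0.746941 − 0.788702)/15 = 0.744157
T(3,2) = 0.744850 + (0.744850 − 0.746941)/15 = 0.744711
T(3,3) = 0.744711 + (0.744711 − 0.744157)/63 = 0.744720

0.7447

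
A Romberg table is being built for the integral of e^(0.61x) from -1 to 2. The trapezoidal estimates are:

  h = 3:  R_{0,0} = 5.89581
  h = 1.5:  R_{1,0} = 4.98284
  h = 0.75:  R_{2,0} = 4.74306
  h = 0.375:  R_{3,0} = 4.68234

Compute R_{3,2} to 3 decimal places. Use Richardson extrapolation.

4.662

R_{2,1} = 4.74306 + (4.74306 − 4.98284)/3 = 4.66313
R_{3,1} = (4·4.68234 − 4.74306) / 3 = 4.66210
R_{3,2} = (16·4.66210 − 4.66313) / 15 = 4.66203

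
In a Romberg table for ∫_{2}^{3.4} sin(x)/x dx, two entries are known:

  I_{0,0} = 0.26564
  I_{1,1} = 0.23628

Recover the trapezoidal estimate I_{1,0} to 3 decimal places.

0.244

From I_{1,1} = (4·I_{1,0} − I_{0,0})/3, solve for I_{1,0}:
4·I_{1,0} = 3·0.23628 + 0.26564 = 0.97448
I_{1,0} = 0.24362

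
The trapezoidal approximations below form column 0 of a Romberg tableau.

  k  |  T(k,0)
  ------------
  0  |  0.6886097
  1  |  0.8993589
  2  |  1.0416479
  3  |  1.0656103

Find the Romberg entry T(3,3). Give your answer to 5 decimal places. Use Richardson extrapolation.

1.07218

Richardson extrapolation on the trapezoidal column (denominator 4−1=3):
T(1,1) = 0.8993589 + (0.8993589 − 0.6886097)/3 = 0.9696086
T(2,1) = (4·1.0416479 − 0.8993589) / 3 = 1.0890776
T(3,1) = (4·1.0656103 − 1.0416479) / 3 = 1.0735978
T(2,2) = 1.0890776 + (1.0890776 − 0.9696086)/15 = 1.0970422
T(3,2) = (16·1.0735978 − 1.0890776) / 15 = 1.0725658
T(3,3) = 1.0725658 + (1.0725658 − 1.0970422)/63 = 1.0721773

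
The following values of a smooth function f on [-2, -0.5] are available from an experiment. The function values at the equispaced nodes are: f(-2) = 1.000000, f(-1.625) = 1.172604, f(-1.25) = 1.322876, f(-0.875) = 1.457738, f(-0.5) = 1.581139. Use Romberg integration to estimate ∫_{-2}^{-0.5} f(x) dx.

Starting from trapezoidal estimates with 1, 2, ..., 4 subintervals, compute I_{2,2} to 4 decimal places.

1.9686

I_{0,0} (trapezoid, 1 panel, h=1.5000): 1.935854
I_{1,0} (trapezoid, 2 panels, h=0.7500): 1.960084
I_{2,0} (trapezoid, 4 panels, h=0.3750): 1.966420
I_{1,1} = 1.960084 + (1.960084 − 1.935854)/3 = 1.968161
I_{2,1} = 1.966420 + (1.966420 − 1.960084)/3 = 1.968532
I_{2,2} = 1.968532 + (1.968532 − 1.968161)/15 = 1.968557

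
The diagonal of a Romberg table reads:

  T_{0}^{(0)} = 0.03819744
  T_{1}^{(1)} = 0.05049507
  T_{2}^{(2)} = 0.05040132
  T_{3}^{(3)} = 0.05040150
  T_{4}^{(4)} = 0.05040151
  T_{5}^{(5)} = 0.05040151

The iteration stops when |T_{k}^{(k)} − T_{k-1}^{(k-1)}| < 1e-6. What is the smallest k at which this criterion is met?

k = 3

|T_{1}^{(1)} − T_{0}^{(0)}| = 0.01229763 ≥ 1e-6
|T_{2}^{(2)} − T_{1}^{(1)}| = 0.00009375 ≥ 1e-6
|T_{3}^{(3)} − T_{2}^{(2)}| = 0.00000018 < 1e-6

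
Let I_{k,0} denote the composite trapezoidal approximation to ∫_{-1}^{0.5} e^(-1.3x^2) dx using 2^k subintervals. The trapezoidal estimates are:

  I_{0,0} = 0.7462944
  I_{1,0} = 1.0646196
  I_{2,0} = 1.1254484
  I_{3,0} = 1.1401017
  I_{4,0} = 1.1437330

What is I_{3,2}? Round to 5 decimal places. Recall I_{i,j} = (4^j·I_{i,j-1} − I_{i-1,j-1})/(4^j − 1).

1.14494

Richardson extrapolation on the trapezoidal column (denominator 4−1=3):
I_{2,1} = (4·1.1254484 − 1.0646196) / 3 = 1.1457247
I_{3,1} = (4·1.1401017 − 1.1254484) / 3 = 1.1449861
I_{3,2} = (16·1.1449861 − 1.1457247) / 15 = 1.1449369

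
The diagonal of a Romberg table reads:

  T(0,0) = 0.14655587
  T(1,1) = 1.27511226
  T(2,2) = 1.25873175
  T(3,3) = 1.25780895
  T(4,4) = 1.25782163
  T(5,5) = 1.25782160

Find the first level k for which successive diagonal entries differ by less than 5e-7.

|T(1,1) − T(0,0)| = 1.12855639 ≥ 5e-7
|T(2,2) − T(1,1)| = 0.01638051 ≥ 5e-7
|T(3,3) − T(2,2)| = 0.00092280 ≥ 5e-7
|T(4,4) − T(3,3)| = 0.00001268 ≥ 5e-7
|T(5,5) − T(4,4)| = 0.00000003 < 5e-7

k = 5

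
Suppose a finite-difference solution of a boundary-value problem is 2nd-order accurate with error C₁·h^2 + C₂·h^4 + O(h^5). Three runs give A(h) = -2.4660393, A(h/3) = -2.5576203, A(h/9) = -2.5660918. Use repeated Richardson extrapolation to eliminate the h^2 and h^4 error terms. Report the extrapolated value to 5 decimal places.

First eliminate the h^2 term (factor 3^2 = 9):
  B₁ = (9·(-2.5576203) − (-2.4660393))/8 = -2.5690679
  B₂ = (9·(-2.5660918) − (-2.5576203))/8 = -2.5671507
Then eliminate the h^4 term (factor 3^4 = 81):
  (81·(-2.5671507) − (-2.5690679))/80 = -2.5671267

-2.56713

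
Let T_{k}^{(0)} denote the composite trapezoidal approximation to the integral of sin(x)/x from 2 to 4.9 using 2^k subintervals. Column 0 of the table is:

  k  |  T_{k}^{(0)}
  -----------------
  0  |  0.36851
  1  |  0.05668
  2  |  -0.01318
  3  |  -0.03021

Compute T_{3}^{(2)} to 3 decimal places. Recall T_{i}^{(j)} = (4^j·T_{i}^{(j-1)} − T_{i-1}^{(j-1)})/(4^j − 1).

Richardson extrapolation on the trapezoidal column (denominator 4−1=3):
T_{2}^{(1)} = -0.01318 + (-0.01318 − 0.05668)/3 = -0.03647
T_{3}^{(1)} = -0.03021 + (-0.03021 − (-0.01318))/3 = -0.03589
T_{3}^{(2)} = -0.03589 + (-0.03589 − (-0.03647))/15 = -0.03585

-0.036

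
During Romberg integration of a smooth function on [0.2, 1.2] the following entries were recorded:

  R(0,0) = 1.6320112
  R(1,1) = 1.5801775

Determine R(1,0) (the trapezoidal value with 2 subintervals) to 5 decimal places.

From R(1,1) = (4·R(1,0) − R(0,0))/3, solve for R(1,0):
4·R(1,0) = 3·1.5801775 + 1.6320112 = 6.3725437
R(1,0) = 1.5931359

1.59314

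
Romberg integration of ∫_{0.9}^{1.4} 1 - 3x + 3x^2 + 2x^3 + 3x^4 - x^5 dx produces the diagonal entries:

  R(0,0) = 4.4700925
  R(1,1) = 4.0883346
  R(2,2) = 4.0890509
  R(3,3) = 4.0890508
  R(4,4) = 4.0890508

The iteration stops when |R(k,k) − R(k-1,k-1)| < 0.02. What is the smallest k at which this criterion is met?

k = 2

|R(1,1) − R(0,0)| = 0.3817579 ≥ 0.02
|R(2,2) − R(1,1)| = 0.0007163 < 0.02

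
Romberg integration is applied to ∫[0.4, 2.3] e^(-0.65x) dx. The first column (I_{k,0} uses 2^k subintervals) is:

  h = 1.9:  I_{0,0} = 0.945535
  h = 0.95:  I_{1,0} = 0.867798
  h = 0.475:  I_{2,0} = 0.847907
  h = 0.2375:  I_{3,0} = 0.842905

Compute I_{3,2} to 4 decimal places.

Richardson extrapolation on the trapezoidal column (denominator 4−1=3):
I_{2,1} = 0.847907 + (0.847907 − 0.867798)/3 = 0.841277
I_{3,1} = 0.842905 + (0.842905 − 0.847907)/3 = 0.841238
I_{3,2} = 0.841238 + (0.841238 − 0.841277)/15 = 0.841235

0.8412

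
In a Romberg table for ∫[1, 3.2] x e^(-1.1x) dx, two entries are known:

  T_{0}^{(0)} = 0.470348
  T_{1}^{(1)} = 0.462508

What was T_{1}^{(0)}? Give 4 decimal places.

0.4645

From T_{1}^{(1)} = (4·T_{1}^{(0)} − T_{0}^{(0)})/3, solve for T_{1}^{(0)}:
4·T_{1}^{(0)} = 3·0.462508 + 0.470348 = 1.857872
T_{1}^{(0)} = 0.464468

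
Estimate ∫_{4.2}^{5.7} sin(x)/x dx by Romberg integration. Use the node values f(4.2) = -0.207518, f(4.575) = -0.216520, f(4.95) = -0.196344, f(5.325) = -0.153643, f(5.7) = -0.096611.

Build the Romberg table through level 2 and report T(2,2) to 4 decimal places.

-0.2722

T(0,0) (trapezoid, 1 panel, h=1.5000): -0.228097
T(1,0) (trapezoid, 2 panels, h=0.7500): -0.261306
T(2,0) (trapezoid, 4 panels, h=0.3750): -0.269464
T(1,1) = -0.261306 + (-0.261306 − (-0.228097))/3 = -0.272376
T(2,1) = -0.269464 + (-0.269464 − (-0.261306))/3 = -0.272183
T(2,2) = -0.272183 + (-0.272183 − (-0.272376))/15 = -0.272170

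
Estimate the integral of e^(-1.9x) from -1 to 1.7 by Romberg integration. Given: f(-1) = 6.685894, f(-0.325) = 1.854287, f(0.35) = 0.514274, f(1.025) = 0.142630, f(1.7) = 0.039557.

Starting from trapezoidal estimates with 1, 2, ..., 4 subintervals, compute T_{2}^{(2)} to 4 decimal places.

3.5145

T_{0}^{(0)} (trapezoid, 1 panel, h=2.7000): 9.079359
T_{1}^{(0)} (trapezoid, 2 panels, h=1.3500): 5.233949
T_{2}^{(0)} (trapezoid, 4 panels, h=0.6750): 3.964894
T_{1}^{(1)} = 5.233949 + (5.233949 − 9.079359)/3 = 3.952146
T_{2}^{(1)} = 3.964894 + (3.964894 − 5.233949)/3 = 3.541876
T_{2}^{(2)} = 3.541876 + (3.541876 − 3.952146)/15 = 3.514525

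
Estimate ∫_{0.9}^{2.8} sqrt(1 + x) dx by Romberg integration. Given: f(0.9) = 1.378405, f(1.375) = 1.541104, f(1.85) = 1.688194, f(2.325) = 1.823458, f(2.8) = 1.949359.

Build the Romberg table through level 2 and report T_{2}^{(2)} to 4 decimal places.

3.1924

T_{0}^{(0)} (trapezoid, 1 panel, h=1.9000): 3.161376
T_{1}^{(0)} (trapezoid, 2 panels, h=0.9500): 3.184472
T_{2}^{(0)} (trapezoid, 4 panels, h=0.4750): 3.190403
T_{1}^{(1)} = 3.184472 + (3.184472 − 3.161376)/3 = 3.192171
T_{2}^{(1)} = 3.190403 + (3.190403 − 3.184472)/3 = 3.192380
T_{2}^{(2)} = 3.192380 + (3.192380 − 3.192171)/15 = 3.192394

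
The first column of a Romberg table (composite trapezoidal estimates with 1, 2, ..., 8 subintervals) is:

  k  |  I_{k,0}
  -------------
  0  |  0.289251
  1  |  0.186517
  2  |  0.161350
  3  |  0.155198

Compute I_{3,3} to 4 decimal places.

Richardson extrapolation on the trapezoidal column (denominator 4−1=3):
I_{1,1} = (4·0.186517 − 0.289251) / 3 = 0.152272
I_{2,1} = 0.161350 + (0.161350 − 0.186517)/3 = 0.152961
I_{3,1} = (4·0.155198 − 0.161350) / 3 = 0.153147
I_{2,2} = 0.152961 + (0.152961 − 0.152272)/15 = 0.153007
I_{3,2} = (16·0.153147 − 0.152961) / 15 = 0.153159
I_{3,3} = (64·0.153159 − 0.153007) / 63 = 0.153161
(Column j=1 coincides with Simpson's rule on the same nodes.)

0.1532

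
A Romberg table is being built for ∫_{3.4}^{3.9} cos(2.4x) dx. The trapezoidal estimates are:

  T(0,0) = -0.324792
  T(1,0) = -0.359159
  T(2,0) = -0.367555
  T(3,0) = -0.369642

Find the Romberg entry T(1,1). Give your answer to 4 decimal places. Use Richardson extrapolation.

-0.3706

Richardson extrapolation on the trapezoidal column (denominator 4−1=3):
T(1,1) = -0.359159 + (-0.359159 − (-0.324792))/3 = -0.370615
(Column j=1 coincides with Simpson's rule on the same nodes.)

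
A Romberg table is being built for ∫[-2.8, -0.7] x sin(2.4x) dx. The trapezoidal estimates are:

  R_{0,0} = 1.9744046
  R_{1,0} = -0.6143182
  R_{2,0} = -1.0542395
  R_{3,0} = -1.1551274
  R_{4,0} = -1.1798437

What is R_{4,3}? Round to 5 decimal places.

Richardson extrapolation on the trapezoidal column (denominator 4−1=3):
R_{2,1} = -1.0542395 + (-1.0542395 − (-0.6143182))/3 = -1.2008799
R_{3,1} = -1.1551274 + (-1.1551274 − (-1.0542395))/3 = -1.1887567
R_{4,1} = (4·(-1.1798437) − (-1.1551274)) / 3 = -1.1880825
R_{3,2} = (16·(-1.1887567) − (-1.2008799)) / 15 = -1.1879485
R_{4,2} = (16·(-1.1880825) − (-1.1887567)) / 15 = -1.1880376
R_{4,3} = -1.1880376 + (-1.1880376 − (-1.1879485))/63 = -1.1880390

-1.18804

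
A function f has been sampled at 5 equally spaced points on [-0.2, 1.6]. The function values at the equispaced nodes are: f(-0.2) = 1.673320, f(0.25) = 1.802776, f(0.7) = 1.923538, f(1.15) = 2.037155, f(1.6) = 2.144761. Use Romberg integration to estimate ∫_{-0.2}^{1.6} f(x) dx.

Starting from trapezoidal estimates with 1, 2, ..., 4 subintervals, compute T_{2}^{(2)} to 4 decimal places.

T_{0}^{(0)} (trapezoid, 1 panel, h=1.8000): 3.436273
T_{1}^{(0)} (trapezoid, 2 panels, h=0.9000): 3.449321
T_{2}^{(0)} (trapezoid, 4 panels, h=0.4500): 3.452629
T_{1}^{(1)} = 3.449321 + (3.449321 − 3.436273)/3 = 3.453670
T_{2}^{(1)} = 3.452629 + (3.452629 − 3.449321)/3 = 3.453732
T_{2}^{(2)} = 3.453732 + (3.453732 − 3.453670)/15 = 3.453736

3.4537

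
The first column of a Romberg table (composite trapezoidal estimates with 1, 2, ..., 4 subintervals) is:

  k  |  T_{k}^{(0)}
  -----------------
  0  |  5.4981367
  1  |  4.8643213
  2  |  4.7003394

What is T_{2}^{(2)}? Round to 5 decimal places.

Richardson extrapolation on the trapezoidal column (denominator 4−1=3):
T_{1}^{(1)} = (4·4.8643213 − 5.4981367) / 3 = 4.6530495
T_{2}^{(1)} = 4.7003394 + (4.7003394 − 4.8643213)/3 = 4.6456788
T_{2}^{(2)} = (16·4.6456788 − 4.6530495) / 15 = 4.6451874

4.64519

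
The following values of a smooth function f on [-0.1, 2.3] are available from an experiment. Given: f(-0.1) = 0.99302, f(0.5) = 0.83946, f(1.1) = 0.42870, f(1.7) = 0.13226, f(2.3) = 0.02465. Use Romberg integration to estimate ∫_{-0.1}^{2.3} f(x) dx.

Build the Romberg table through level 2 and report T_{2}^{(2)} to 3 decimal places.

T_{0}^{(0)} (trapezoid, 1 panel, h=2.4000): 1.22120
T_{1}^{(0)} (trapezoid, 2 panels, h=1.2000): 1.12504
T_{2}^{(0)} (trapezoid, 4 panels, h=0.6000): 1.14555
T_{1}^{(1)} = 1.12504 + (1.12504 − 1.22120)/3 = 1.09299
T_{2}^{(1)} = 1.14555 + (1.14555 − 1.12504)/3 = 1.15239
T_{2}^{(2)} = 1.15239 + (1.15239 − 1.09299)/15 = 1.15635

1.156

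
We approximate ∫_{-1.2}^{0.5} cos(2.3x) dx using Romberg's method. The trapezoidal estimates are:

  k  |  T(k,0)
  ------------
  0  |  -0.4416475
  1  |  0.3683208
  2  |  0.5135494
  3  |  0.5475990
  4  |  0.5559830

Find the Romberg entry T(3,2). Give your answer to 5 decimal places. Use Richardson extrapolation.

0.55875

Richardson extrapolation on the trapezoidal column (denominator 4−1=3):
T(2,1) = 0.5135494 + (0.5135494 − 0.3683208)/3 = 0.5619589
T(3,1) = (4·0.5475990 − 0.5135494) / 3 = 0.5589489
T(3,2) = (16·0.5589489 − 0.5619589) / 15 = 0.5587482
(Column j=1 coincides with Simpson's rule on the same nodes.)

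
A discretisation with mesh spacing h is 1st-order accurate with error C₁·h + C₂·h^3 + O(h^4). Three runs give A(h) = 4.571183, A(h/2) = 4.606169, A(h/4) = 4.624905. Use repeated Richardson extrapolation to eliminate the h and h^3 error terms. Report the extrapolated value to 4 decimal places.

First eliminate the h term (factor 2^1 = 2):
  B₁ = (2·4.606169 − 4.571183)/1 = 4.641155
  B₂ = (2·4.624905 − 4.606169)/1 = 4.643641
Then eliminate the h^3 term (factor 2^3 = 8):
  (8·4.643641 − 4.641155)/7 = 4.643996

4.6440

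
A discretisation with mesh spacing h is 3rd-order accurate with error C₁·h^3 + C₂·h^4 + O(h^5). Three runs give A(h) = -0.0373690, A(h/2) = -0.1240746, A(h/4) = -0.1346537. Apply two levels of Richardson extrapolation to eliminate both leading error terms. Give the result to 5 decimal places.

First eliminate the h^3 term (factor 2^3 = 8):
  B₁ = (8·(-0.1240746) − (-0.0373690))/7 = -0.1364611
  B₂ = (8·(-0.1346537) − (-0.1240746))/7 = -0.1361650
Then eliminate the h^4 term (factor 2^4 = 16):
  (16·(-0.1361650) − (-0.1364611))/15 = -0.1361453

-0.13615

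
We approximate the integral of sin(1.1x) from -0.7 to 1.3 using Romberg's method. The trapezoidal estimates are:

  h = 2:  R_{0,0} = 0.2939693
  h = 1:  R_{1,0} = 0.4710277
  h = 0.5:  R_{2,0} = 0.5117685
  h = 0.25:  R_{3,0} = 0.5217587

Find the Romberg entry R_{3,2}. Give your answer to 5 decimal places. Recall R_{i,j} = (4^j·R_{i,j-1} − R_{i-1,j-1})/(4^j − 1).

Richardson extrapolation on the trapezoidal column (denominator 4−1=3):
R_{2,1} = 0.5117685 + (0.5117685 − 0.4710277)/3 = 0.5253488
R_{3,1} = (4·0.5217587 − 0.5117685) / 3 = 0.5250888
R_{3,2} = (16·0.5250888 − 0.5253488) / 15 = 0.5250715

0.52507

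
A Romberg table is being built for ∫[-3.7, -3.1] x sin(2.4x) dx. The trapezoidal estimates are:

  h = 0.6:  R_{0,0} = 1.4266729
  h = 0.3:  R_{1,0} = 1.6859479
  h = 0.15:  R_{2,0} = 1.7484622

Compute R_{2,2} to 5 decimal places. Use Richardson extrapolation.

1.76910

Richardson extrapolation on the trapezoidal column (denominator 4−1=3):
R_{1,1} = (4·1.6859479 − 1.4266729) / 3 = 1.7723729
R_{2,1} = 1.7484622 + (1.7484622 − 1.6859479)/3 = 1.7693003
R_{2,2} = 1.7693003 + (1.7693003 − 1.7723729)/15 = 1.7690955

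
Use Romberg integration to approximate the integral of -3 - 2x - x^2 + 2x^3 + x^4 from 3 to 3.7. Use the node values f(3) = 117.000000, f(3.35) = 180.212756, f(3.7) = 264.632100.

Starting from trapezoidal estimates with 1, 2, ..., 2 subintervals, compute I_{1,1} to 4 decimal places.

128.6230

I_{0,0} (trapezoid, 1 panel, h=0.7000): 133.571235
I_{1,0} (trapezoid, 2 panels, h=0.3500): 129.860082
I_{1,1} = 129.860082 + (129.860082 − 133.571235)/3 = 128.623031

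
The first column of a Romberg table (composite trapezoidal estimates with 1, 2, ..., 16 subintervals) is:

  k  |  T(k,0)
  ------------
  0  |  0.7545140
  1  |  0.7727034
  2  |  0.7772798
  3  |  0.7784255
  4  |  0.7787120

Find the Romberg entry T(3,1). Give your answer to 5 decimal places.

0.77881

Richardson extrapolation on the trapezoidal column (denominator 4−1=3):
T(3,1) = (4·0.7784255 − 0.7772798) / 3 = 0.7788074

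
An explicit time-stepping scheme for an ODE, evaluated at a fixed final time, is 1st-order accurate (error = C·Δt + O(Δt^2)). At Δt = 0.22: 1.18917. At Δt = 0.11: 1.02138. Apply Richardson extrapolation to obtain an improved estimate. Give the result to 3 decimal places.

Extrapolated value = (2·A(Δt/2) − A(Δt)) / (2 − 1)
= (2·1.02138 − 1.18917) / 1
= 0.85359 / 1 = 0.85359

0.854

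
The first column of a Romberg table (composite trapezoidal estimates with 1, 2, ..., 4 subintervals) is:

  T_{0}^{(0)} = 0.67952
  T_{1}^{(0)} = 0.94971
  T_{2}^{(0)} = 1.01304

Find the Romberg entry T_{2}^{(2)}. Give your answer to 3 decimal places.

T_{1}^{(1)} = 0.94971 + (0.94971 − 0.67952)/3 = 1.03977
T_{2}^{(1)} = 1.01304 + (1.01304 − 0.94971)/3 = 1.03415
T_{2}^{(2)} = (16·1.03415 − 1.03977) / 15 = 1.03378
(Column j=1 coincides with Simpson's rule on the same nodes.)

1.034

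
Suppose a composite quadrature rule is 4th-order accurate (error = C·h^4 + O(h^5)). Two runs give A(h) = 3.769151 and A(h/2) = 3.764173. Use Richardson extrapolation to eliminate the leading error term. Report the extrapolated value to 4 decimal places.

Extrapolated value = (16·A(h/2) − A(h)) / (16 − 1)
= (16·3.764173 − 3.769151) / 15
= 56.457617 / 15 = 3.763841

3.7638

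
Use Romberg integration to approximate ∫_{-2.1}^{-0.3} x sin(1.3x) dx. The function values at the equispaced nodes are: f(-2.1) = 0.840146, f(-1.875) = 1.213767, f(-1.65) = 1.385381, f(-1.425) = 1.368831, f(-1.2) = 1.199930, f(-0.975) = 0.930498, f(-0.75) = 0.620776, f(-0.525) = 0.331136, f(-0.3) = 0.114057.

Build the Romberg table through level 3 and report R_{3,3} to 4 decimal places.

1.7057

R_{0,0} (trapezoid, 1 panel, h=1.8000): 0.858783
R_{1,0} (trapezoid, 2 panels, h=0.9000): 1.509328
R_{2,0} (trapezoid, 4 panels, h=0.4500): 1.657435
R_{3,0} (trapezoid, 8 panels, h=0.2250): 1.693670
R_{1,1} = 1.509328 + (1.509328 − 0.858783)/3 = 1.726176
R_{2,1} = 1.657435 + (1.657435 − 1.509328)/3 = 1.706804
R_{3,1} = 1.693670 + (1.693670 − 1.657435)/3 = 1.705748
R_{2,2} = 1.706804 + (1.706804 − 1.726176)/15 = 1.705513
R_{3,2} = 1.705748 + (1.705748 − 1.706804)/15 = 1.705678
R_{3,3} = 1.705678 + (1.705678 − 1.705513)/63 = 1.705681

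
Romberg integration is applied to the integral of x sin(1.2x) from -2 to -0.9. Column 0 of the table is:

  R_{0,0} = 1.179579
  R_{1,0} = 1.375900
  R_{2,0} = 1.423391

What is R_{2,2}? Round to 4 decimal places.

1.4391

Richardson extrapolation on the trapezoidal column (denominator 4−1=3):
R_{1,1} = (4·1.375900 − 1.179579) / 3 = 1.441340
R_{2,1} = (4·1.423391 − 1.375900) / 3 = 1.439221
R_{2,2} = 1.439221 + (1.439221 − 1.441340)/15 = 1.439080
(Column j=1 coincides with Simpson's rule on the same nodes.)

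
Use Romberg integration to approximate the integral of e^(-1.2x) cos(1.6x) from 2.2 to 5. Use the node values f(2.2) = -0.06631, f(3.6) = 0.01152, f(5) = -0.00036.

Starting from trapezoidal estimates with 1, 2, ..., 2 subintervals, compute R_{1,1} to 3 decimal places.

-0.010

R_{0,0} (trapezoid, 1 panel, h=2.8000): -0.09334
R_{1,0} (trapezoid, 2 panels, h=1.4000): -0.03054
R_{1,1} = -0.03054 + (-0.03054 − (-0.09334))/3 = -0.00961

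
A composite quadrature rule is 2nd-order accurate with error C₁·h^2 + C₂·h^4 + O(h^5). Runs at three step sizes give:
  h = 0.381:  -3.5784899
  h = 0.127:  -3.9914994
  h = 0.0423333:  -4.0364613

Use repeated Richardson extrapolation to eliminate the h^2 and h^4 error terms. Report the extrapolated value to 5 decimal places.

-4.04207

First eliminate the h^2 term (factor 3^2 = 9):
  B₁ = (9·(-3.9914994) − (-3.5784899))/8 = -4.0431256
  B₂ = (9·(-4.0364613) − (-3.9914994))/8 = -4.0420815
Then eliminate the h^4 term (factor 3^4 = 81):
  (81·(-4.0420815) − (-4.0431256))/80 = -4.0420684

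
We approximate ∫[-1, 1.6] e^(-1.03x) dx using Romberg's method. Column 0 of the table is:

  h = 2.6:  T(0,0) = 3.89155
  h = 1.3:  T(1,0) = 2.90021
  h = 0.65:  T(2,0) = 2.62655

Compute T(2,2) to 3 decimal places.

T(1,1) = 2.90021 + (2.90021 − 3.89155)/3 = 2.56976
T(2,1) = (4·2.62655 − 2.90021) / 3 = 2.53533
T(2,2) = 2.53533 + (2.53533 − 2.56976)/15 = 2.53303

2.533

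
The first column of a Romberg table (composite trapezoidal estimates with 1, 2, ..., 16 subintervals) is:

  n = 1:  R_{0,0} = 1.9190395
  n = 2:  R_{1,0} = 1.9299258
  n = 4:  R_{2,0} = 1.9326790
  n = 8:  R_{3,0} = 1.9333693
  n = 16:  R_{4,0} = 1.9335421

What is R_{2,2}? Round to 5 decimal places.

1.93360

Richardson extrapolation on the trapezoidal column (denominator 4−1=3):
R_{1,1} = (4·1.9299258 − 1.9190395) / 3 = 1.9335546
R_{2,1} = 1.9326790 + (1.9326790 − 1.9299258)/3 = 1.9335967
R_{2,2} = 1.9335967 + (1.9335967 − 1.9335546)/15 = 1.9335995
(Column j=1 coincides with Simpson's rule on the same nodes.)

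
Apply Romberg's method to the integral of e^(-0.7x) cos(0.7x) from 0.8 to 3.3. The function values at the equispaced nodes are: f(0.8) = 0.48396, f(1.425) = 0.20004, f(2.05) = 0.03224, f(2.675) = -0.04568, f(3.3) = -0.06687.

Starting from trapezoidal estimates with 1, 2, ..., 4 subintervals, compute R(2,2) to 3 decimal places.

0.229

R(0,0) (trapezoid, 1 panel, h=2.5000): 0.52136
R(1,0) (trapezoid, 2 panels, h=1.2500): 0.30098
R(2,0) (trapezoid, 4 panels, h=0.6250): 0.24697
R(1,1) = 0.30098 + (0.30098 − 0.52136)/3 = 0.22752
R(2,1) = 0.24697 + (0.24697 − 0.30098)/3 = 0.22897
R(2,2) = 0.22897 + (0.22897 − 0.22752)/15 = 0.22907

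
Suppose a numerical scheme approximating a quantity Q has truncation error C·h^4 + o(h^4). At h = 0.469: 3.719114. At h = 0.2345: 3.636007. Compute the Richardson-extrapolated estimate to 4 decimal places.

Extrapolated value = (16·A(h/2) − A(h)) / (16 − 1)
= (16·3.636007 − 3.719114) / 15
= 54.456998 / 15 = 3.630467

3.6305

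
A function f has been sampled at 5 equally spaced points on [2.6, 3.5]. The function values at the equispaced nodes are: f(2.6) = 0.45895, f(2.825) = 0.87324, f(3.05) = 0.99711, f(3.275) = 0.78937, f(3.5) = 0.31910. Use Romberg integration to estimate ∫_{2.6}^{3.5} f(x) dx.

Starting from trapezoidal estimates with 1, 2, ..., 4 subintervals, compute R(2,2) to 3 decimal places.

R(0,0) (trapezoid, 1 panel, h=0.9000): 0.35012
R(1,0) (trapezoid, 2 panels, h=0.4500): 0.62376
R(2,0) (trapezoid, 4 panels, h=0.2250): 0.68597
R(1,1) = 0.62376 + (0.62376 − 0.35012)/3 = 0.71497
R(2,1) = 0.68597 + (0.68597 − 0.62376)/3 = 0.70671
R(2,2) = 0.70671 + (0.70671 − 0.71497)/15 = 0.70616

0.706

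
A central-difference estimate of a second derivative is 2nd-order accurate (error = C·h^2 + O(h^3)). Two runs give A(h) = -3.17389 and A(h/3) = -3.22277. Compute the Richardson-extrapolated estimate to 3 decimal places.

The leading error scales as h^2; refining by a factor of 3 reduces it by 3^2 = 9.
Extrapolated value = (9·A(h/3) − A(h)) / (9 − 1)
= (9·(-3.22277) − (-3.17389)) / 8
= -25.83104 / 8 = -3.22888

-3.229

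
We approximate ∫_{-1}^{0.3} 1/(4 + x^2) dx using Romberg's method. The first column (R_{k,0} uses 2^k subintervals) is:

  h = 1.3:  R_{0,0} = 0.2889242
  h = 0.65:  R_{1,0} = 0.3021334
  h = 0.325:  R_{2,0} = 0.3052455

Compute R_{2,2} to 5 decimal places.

0.30627

Richardson extrapolation on the trapezoidal column (denominator 4−1=3):
R_{1,1} = (4·0.3021334 − 0.2889242) / 3 = 0.3065365
R_{2,1} = 0.3052455 + (0.3052455 − 0.3021334)/3 = 0.3062829
R_{2,2} = 0.3062829 + (0.3062829 − 0.3065365)/15 = 0.3062660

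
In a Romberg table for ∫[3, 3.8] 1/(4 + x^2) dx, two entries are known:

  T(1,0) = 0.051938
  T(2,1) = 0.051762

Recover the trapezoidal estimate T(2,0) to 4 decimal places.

0.0518

From T(2,1) = (4·T(2,0) − T(1,0))/3, solve for T(2,0):
4·T(2,0) = 3·0.051762 + 0.051938 = 0.207224
T(2,0) = 0.051806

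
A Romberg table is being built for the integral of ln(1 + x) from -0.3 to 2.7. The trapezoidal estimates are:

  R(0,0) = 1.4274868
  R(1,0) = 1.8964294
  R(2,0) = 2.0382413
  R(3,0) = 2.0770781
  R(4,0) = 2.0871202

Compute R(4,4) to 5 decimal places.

2.09050

Richardson extrapolation on the trapezoidal column (denominator 4−1=3):
R(1,1) = 1.8964294 + (1.8964294 − 1.4274868)/3 = 2.0527436
R(2,1) = 2.0382413 + (2.0382413 − 1.8964294)/3 = 2.0855119
R(3,1) = 2.0770781 + (2.0770781 − 2.0382413)/3 = 2.0900237
R(4,1) = 2.0871202 + (2.0871202 − 2.0770781)/3 = 2.0904676
R(2,2) = (16·2.0855119 − 2.0527436) / 15 = 2.0876965
R(3,2) = 2.0900237 + (2.0900237 − 2.0855119)/15 = 2.0903245
R(4,2) = 2.0904676 + (2.0904676 − 2.0900237)/15 = 2.0904972
R(3,3) = 2.0903245 + (2.0903245 − 2.0876965)/63 = 2.0903662
R(4,3) = 2.0904972 + (2.0904972 − 2.0903245)/63 = 2.0904999
R(4,4) = 2.0904999 + (2.0904999 − 2.0903662)/255 = 2.0905004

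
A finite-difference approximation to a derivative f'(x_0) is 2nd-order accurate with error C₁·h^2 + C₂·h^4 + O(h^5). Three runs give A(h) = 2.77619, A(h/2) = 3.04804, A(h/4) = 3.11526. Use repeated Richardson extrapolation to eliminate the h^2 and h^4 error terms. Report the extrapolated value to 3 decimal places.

3.138

First eliminate the h^2 term (factor 2^2 = 4):
  B₁ = (4·3.04804 − 2.77619)/3 = 3.13866
  B₂ = (4·3.11526 − 3.04804)/3 = 3.13767
Then eliminate the h^4 term (factor 2^4 = 16):
  (16·3.13767 − 3.13866)/15 = 3.13760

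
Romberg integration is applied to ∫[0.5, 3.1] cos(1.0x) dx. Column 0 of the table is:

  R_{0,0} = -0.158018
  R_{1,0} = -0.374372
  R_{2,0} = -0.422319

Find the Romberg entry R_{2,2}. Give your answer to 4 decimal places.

R_{1,1} = (4·(-0.374372) − (-0.158018)) / 3 = -0.446490
R_{2,1} = (4·(-0.422319) − (-0.374372)) / 3 = -0.438301
R_{2,2} = (16·(-0.438301) − (-0.446490)) / 15 = -0.437755

-0.4378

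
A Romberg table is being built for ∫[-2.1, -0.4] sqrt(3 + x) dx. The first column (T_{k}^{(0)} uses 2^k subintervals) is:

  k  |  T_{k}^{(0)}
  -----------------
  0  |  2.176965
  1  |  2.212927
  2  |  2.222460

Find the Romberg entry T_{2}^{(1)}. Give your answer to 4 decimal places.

2.2256

Richardson extrapolation on the trapezoidal column (denominator 4−1=3):
T_{2}^{(1)} = (4·2.222460 − 2.212927) / 3 = 2.225638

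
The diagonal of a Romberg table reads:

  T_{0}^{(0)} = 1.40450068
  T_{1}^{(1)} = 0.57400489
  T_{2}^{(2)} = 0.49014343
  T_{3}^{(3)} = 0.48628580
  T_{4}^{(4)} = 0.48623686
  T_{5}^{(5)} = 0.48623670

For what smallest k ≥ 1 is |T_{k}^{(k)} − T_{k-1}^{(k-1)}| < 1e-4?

|T_{1}^{(1)} − T_{0}^{(0)}| = 0.83049579 ≥ 1e-4
|T_{2}^{(2)} − T_{1}^{(1)}| = 0.08386146 ≥ 1e-4
|T_{3}^{(3)} − T_{2}^{(2)}| = 0.00385763 ≥ 1e-4
|T_{4}^{(4)} − T_{3}^{(3)}| = 0.00004894 < 1e-4

k = 4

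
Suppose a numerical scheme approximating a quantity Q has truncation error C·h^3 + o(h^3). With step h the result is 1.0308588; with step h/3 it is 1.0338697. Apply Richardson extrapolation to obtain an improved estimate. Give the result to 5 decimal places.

The leading error scales as h^3; refining by a factor of 3 reduces it by 3^3 = 27.
Extrapolated value = (27·A(h/3) − A(h)) / (27 − 1)
= (27·1.0338697 − 1.0308588) / 26
= 26.8836231 / 26 = 1.0339855

1.03399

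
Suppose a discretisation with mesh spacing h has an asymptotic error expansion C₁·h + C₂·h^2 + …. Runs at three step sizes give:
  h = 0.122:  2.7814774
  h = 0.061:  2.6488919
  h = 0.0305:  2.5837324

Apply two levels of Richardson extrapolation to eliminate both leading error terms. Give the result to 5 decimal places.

First eliminate the h term (factor 2^1 = 2):
  B₁ = (2·2.6488919 − 2.7814774)/1 = 2.5163064
  B₂ = (2·2.5837324 − 2.6488919)/1 = 2.5185729
Then eliminate the h^2 term (factor 2^2 = 4):
  (4·2.5185729 − 2.5163064)/3 = 2.5193284

2.51933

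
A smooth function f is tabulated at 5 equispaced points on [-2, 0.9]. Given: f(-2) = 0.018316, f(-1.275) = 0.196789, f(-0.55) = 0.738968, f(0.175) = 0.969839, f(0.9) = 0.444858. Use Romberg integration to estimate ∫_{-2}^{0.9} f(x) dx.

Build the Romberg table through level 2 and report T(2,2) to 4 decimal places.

1.5931

T(0,0) (trapezoid, 1 panel, h=2.9000): 0.671602
T(1,0) (trapezoid, 2 panels, h=1.4500): 1.407305
T(2,0) (trapezoid, 4 panels, h=0.7250): 1.549458
T(1,1) = 1.407305 + (1.407305 − 0.671602)/3 = 1.652539
T(2,1) = 1.549458 + (1.549458 − 1.407305)/3 = 1.596842
T(2,2) = 1.596842 + (1.596842 − 1.652539)/15 = 1.593129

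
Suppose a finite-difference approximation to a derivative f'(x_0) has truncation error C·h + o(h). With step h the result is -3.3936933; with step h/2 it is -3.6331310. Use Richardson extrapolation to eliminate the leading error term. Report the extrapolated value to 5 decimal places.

Extrapolated value = (2·A(h/2) − A(h)) / (2 − 1)
= (2·(-3.6331310) − (-3.3936933)) / 1
= -3.8725687 / 1 = -3.8725687

-3.87257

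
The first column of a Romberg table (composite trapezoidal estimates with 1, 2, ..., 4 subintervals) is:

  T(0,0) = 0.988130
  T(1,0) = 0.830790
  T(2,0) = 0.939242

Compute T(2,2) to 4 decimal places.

0.9885

T(1,1) = (4·0.830790 − 0.988130) / 3 = 0.778343
T(2,1) = (4·0.939242 − 0.830790) / 3 = 0.975393
T(2,2) = 0.975393 + (0.975393 − 0.778343)/15 = 0.988530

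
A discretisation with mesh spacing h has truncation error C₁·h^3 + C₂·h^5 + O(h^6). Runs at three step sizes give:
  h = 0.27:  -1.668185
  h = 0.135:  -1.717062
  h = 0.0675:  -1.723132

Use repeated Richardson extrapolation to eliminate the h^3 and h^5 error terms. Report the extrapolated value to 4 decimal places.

First eliminate the h^3 term (factor 2^3 = 8):
  B₁ = (8·(-1.717062) − (-1.668185))/7 = -1.724044
  B₂ = (8·(-1.723132) − (-1.717062))/7 = -1.723999
Then eliminate the h^5 term (factor 2^5 = 32):
  (32·(-1.723999) − (-1.724044))/31 = -1.723998

-1.7240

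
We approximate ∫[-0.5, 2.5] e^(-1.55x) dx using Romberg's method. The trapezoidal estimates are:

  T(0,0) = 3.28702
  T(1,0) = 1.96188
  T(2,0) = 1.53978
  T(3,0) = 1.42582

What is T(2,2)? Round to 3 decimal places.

Richardson extrapolation on the trapezoidal column (denominator 4−1=3):
T(1,1) = (4·1.96188 − 3.28702) / 3 = 1.52017
T(2,1) = 1.53978 + (1.53978 − 1.96188)/3 = 1.39908
T(2,2) = (16·1.39908 − 1.52017) / 15 = 1.39101
(Column j=1 coincides with Simpson's rule on the same nodes.)

1.391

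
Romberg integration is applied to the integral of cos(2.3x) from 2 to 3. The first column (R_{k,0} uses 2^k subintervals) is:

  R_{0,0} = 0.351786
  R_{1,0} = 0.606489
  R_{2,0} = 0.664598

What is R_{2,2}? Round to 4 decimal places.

0.6835

R_{1,1} = 0.606489 + (0.606489 − 0.351786)/3 = 0.691390
R_{2,1} = (4·0.664598 − 0.606489) / 3 = 0.683968
R_{2,2} = 0.683968 + (0.683968 − 0.691390)/15 = 0.683473
(Column j=1 coincides with Simpson's rule on the same nodes.)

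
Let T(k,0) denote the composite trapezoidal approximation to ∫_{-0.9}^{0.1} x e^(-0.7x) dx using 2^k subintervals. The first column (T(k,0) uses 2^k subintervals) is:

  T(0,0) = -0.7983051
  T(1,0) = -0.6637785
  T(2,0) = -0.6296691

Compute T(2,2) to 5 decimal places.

-0.61826

Richardson extrapolation on the trapezoidal column (denominator 4−1=3):
T(1,1) = -0.6637785 + (-0.6637785 − (-0.7983051))/3 = -0.6189363
T(2,1) = -0.6296691 + (-0.6296691 − (-0.6637785))/3 = -0.6182993
T(2,2) = -0.6182993 + (-0.6182993 − (-0.6189363))/15 = -0.6182568
(Column j=1 coincides with Simpson's rule on the same nodes.)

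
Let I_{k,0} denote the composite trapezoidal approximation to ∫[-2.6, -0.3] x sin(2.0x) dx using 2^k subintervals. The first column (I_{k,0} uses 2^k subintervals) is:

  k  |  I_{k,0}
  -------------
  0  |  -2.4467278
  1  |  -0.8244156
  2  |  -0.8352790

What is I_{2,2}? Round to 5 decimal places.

-0.87592

Richardson extrapolation on the trapezoidal column (denominator 4−1=3):
I_{1,1} = (4·(-0.8244156) − (-2.4467278)) / 3 = -0.2836449
I_{2,1} = -0.8352790 + (-0.8352790 − (-0.8244156))/3 = -0.8389001
I_{2,2} = (16·(-0.8389001) − (-0.2836449)) / 15 = -0.8759171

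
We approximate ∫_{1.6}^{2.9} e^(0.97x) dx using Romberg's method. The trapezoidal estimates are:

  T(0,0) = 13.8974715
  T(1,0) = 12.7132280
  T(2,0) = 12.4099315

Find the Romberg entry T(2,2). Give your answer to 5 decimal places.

12.30819

T(1,1) = 12.7132280 + (12.7132280 − 13.8974715)/3 = 12.3184802
T(2,1) = (4·12.4099315 − 12.7132280) / 3 = 12.3088327
T(2,2) = 12.3088327 + (12.3088327 − 12.3184802)/15 = 12.3081895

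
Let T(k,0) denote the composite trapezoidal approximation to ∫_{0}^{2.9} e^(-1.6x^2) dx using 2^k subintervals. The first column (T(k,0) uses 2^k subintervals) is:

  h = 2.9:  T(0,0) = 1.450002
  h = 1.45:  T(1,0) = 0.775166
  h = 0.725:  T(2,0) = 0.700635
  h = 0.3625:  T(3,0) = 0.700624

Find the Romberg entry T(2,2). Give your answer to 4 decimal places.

0.6842

Richardson extrapolation on the trapezoidal column (denominator 4−1=3):
T(1,1) = 0.775166 + (0.775166 − 1.450002)/3 = 0.550221
T(2,1) = 0.700635 + (0.700635 − 0.775166)/3 = 0.675791
T(2,2) = (16·0.675791 − 0.550221) / 15 = 0.684162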